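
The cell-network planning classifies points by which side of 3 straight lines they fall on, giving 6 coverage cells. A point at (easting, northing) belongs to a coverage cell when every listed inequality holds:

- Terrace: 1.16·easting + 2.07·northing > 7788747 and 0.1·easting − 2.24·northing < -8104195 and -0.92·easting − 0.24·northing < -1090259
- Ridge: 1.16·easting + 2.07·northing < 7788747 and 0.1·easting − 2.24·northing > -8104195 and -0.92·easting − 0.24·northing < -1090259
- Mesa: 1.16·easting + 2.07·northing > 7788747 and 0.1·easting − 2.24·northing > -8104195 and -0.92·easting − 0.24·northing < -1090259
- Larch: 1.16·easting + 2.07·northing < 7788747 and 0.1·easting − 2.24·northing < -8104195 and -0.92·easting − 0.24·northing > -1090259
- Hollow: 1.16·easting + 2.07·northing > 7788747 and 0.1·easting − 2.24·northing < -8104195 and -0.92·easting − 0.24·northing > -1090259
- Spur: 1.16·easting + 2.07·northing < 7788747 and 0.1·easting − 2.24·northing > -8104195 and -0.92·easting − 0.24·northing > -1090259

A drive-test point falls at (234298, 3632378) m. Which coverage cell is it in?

Hollow

1.16·234298 + 2.07·3632378 = 7790808.140, which is > 7788747
0.1·234298 − 2.24·3632378 = -8113096.920, which is < -8104195
-0.92·234298 − 0.24·3632378 = -1087324.880, which is > -1090259
This sign pattern matches Hollow.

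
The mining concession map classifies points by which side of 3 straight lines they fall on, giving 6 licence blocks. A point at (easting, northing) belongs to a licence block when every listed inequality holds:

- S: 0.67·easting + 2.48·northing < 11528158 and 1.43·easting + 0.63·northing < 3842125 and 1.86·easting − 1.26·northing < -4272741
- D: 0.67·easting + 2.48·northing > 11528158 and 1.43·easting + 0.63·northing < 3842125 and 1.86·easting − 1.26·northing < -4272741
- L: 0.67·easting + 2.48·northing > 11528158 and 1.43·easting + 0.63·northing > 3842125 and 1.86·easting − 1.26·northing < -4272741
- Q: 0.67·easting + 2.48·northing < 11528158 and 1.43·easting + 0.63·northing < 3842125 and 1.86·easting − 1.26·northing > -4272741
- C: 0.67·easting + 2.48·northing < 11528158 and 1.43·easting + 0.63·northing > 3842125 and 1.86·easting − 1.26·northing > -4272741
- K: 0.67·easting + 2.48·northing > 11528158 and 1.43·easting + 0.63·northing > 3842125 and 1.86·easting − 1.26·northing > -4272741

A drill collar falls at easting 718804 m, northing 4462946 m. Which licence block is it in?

D

0.67·718804 + 2.48·4462946 = 11549704.760, which is > 11528158
1.43·718804 + 0.63·4462946 = 3839545.700, which is < 3842125
1.86·718804 − 1.26·4462946 = -4286336.520, which is < -4272741
This sign pattern matches D.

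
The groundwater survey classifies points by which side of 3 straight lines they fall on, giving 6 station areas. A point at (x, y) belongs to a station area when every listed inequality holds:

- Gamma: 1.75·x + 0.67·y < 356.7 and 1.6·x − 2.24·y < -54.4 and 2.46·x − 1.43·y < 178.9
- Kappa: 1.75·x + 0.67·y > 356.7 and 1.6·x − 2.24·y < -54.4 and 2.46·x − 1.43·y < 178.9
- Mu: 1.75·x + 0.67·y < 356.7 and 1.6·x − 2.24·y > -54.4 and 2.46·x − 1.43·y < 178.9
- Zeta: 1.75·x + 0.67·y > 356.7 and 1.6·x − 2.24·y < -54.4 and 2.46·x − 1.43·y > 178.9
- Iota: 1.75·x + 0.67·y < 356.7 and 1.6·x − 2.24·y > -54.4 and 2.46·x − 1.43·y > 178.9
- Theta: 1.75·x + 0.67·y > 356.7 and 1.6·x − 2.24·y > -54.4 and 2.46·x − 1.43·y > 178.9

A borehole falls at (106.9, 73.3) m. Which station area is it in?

1.75·106.9 + 0.67·73.3 = 236.186, which is < 356.7
1.6·106.9 − 2.24·73.3 = 6.848, which is > -54.4
2.46·106.9 − 1.43·73.3 = 158.155, which is < 178.9
This sign pattern matches Mu.

Mu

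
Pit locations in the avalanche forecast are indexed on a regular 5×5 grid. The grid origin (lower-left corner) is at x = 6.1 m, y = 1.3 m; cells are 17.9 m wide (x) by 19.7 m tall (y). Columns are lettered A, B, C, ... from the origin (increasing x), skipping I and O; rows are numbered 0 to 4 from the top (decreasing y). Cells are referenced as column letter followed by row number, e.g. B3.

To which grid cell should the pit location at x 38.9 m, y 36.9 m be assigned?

B3

Column index: ⌊(38.9 − 6.1) / 17.9⌋ = ⌊1.832⌋ = 1 → column B
Row offset from origin: ⌊(36.9 − 1.3) / 19.7⌋ = ⌊1.807⌋ = 1 → row 3 (counted from top)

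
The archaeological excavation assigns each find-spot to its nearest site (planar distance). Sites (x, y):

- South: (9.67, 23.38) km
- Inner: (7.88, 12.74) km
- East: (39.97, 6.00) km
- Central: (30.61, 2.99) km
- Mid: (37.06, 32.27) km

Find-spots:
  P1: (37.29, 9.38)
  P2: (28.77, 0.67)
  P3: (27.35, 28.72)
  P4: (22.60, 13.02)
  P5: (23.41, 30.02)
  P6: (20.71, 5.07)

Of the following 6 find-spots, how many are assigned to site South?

P1 → East
P2 → Central
P3 → Mid
P4 → Central
P5 → Mid
P6 → Central
0 of the 6 go to South.

0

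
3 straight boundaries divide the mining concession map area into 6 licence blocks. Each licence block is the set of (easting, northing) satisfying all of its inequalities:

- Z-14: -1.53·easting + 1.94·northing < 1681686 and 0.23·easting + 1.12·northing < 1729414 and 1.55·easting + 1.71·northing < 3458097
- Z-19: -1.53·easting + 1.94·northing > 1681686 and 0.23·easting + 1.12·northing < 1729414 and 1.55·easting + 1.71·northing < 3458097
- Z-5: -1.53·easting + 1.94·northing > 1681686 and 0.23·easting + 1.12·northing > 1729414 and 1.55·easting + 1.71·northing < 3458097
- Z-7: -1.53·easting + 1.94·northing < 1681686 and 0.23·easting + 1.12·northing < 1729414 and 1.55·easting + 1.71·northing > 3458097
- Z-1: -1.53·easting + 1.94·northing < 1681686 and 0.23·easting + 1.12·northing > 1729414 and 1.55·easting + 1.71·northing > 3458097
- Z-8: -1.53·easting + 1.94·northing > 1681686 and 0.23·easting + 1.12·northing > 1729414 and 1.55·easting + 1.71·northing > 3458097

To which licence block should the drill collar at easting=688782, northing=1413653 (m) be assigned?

Z-8

-1.53·688782 + 1.94·1413653 = 1688650.360, which is > 1681686
0.23·688782 + 1.12·1413653 = 1741711.220, which is > 1729414
1.55·688782 + 1.71·1413653 = 3484958.730, which is > 3458097
This sign pattern matches Z-8.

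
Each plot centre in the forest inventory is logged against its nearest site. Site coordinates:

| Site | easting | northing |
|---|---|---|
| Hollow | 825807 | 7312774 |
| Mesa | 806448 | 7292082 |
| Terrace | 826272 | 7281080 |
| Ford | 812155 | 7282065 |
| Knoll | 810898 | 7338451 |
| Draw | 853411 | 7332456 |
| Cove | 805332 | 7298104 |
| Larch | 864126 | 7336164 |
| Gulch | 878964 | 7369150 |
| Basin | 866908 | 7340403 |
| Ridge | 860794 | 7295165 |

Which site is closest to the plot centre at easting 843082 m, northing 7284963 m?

Terrace

Squared distances to each site:
Hollow: 1071877346.000; Mesa: 1392730117.000; Terrace: 297653789.000; Ford: 964877733.000; Knoll: 3896776000.000; Draw: 2362273290.000; Cove: 1597748381.000; Larch: 3064392337.000; Gulch: 8374968893.000; Basin: 3641271876.000; Ridge: 417795748.000.
Minimum at Terrace.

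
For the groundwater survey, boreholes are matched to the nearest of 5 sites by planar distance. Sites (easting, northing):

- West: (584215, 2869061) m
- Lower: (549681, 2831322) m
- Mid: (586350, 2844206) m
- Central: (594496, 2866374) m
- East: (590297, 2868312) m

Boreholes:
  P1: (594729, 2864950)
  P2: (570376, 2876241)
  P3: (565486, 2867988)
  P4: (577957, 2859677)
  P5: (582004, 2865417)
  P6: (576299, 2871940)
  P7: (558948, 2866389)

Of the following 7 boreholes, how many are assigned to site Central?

1

P1 → Central
P2 → West
P3 → West
P4 → West
P5 → West
P6 → West
P7 → West
1 of the 7 goes to Central.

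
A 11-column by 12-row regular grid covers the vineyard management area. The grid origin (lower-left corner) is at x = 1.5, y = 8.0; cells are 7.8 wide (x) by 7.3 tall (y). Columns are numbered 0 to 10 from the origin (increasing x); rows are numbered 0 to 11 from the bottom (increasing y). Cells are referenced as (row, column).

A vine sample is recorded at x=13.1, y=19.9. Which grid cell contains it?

(1, 1)

Column index: ⌊(13.1 − 1.5) / 7.8⌋ = ⌊1.487⌋ = 1
Row offset from origin: ⌊(19.9 − 8.0) / 7.3⌋ = ⌊1.630⌋ = 1 → row 1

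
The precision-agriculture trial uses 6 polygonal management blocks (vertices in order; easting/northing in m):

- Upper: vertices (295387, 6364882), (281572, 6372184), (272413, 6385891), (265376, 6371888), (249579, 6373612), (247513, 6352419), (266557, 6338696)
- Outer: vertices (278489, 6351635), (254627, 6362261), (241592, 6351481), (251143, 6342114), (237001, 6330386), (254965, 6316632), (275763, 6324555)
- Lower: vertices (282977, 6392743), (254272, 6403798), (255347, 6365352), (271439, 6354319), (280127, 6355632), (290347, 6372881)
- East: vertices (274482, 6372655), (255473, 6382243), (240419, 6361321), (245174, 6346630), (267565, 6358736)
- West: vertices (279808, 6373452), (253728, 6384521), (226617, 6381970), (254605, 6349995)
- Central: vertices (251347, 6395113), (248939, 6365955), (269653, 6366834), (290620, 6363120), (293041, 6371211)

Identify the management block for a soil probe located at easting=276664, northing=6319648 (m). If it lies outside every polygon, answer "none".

none

Cast a ray rightward from (276664, 6319648). For each polygon, the edges (by vertex number in listed order) whose endpoints lie on opposite sides of northing = 6319648, where each meets that height, and whether that is right or left of the point:
Upper: no edge straddles that height → 0 crossings.
Outer: 5–6 at easting≈251025.8 (left), 6–7 at easting≈262882.0 (left) → 0 crossings.
Lower: no edge straddles that height → 0 crossings.
East: no edge straddles that height → 0 crossings.
West: no edge straddles that height → 0 crossings.
Central: no edge straddles that height → 0 crossings.
All counts are even, so the point lies outside every listed polygon.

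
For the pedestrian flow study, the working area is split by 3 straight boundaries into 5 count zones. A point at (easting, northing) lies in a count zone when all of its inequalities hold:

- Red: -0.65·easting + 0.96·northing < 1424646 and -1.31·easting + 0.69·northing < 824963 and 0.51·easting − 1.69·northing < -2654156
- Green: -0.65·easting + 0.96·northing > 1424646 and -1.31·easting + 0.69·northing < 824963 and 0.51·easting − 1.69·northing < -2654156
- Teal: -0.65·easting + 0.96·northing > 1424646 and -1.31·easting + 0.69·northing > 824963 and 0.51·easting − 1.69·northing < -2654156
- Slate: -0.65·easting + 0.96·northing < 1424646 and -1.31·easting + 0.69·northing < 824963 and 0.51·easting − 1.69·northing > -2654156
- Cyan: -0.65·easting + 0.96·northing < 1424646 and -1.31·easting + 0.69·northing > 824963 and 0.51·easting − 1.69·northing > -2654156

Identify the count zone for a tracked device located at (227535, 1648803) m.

Teal

-0.65·227535 + 0.96·1648803 = 1434953.130, which is > 1424646
-1.31·227535 + 0.69·1648803 = 839603.220, which is > 824963
0.51·227535 − 1.69·1648803 = -2670434.220, which is < -2654156
This sign pattern matches Teal.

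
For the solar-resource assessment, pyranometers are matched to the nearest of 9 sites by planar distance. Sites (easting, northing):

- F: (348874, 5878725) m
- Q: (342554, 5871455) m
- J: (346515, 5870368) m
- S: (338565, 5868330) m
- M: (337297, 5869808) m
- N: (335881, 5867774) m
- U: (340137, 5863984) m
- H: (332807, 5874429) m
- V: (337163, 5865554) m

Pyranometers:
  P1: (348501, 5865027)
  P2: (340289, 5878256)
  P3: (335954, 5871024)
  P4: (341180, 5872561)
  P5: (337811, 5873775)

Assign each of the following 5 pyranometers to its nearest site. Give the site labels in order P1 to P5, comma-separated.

P1 → J (d²=32470477.00)
P2 → Q (d²=51383826.00)
P3 → M (d²=3282305.00)
P4 → Q (d²=3111112.00)
P5 → M (d²=16001285.00)

J, Q, M, Q, M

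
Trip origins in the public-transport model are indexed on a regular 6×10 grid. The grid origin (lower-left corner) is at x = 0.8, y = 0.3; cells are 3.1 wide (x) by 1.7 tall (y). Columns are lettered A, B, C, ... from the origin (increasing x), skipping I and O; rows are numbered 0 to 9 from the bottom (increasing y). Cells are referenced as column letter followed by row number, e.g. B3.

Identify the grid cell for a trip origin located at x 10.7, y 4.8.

Column index: ⌊(10.7 − 0.8) / 3.1⌋ = ⌊3.194⌋ = 3 → column D
Row offset from origin: ⌊(4.8 − 0.3) / 1.7⌋ = ⌊2.647⌋ = 2 → row 2

D2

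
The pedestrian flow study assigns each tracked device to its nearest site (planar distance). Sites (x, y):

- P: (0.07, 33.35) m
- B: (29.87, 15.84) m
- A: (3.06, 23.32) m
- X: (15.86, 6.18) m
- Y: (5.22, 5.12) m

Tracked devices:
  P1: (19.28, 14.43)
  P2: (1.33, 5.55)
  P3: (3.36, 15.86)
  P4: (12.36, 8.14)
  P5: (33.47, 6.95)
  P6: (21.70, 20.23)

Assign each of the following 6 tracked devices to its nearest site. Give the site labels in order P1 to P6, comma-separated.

X, Y, A, X, B, B

P1 → X (d²=79.76)
P2 → Y (d²=15.32)
P3 → A (d²=55.74)
P4 → X (d²=16.09)
P5 → B (d²=91.99)
P6 → B (d²=86.02)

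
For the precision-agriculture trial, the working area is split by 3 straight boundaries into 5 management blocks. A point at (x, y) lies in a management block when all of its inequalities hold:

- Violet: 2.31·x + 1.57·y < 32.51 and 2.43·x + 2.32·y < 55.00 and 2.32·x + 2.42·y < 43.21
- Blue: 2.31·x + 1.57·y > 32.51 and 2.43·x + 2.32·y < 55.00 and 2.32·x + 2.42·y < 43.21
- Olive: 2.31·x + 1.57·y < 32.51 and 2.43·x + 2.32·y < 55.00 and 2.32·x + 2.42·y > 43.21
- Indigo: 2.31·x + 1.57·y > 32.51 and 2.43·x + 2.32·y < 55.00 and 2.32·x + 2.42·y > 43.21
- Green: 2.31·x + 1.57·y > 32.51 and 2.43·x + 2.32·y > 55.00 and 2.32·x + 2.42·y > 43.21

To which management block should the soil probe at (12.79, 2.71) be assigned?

2.31·12.79 + 1.57·2.71 = 33.800, which is > 32.51
2.43·12.79 + 2.32·2.71 = 37.367, which is < 55.00
2.32·12.79 + 2.42·2.71 = 36.231, which is < 43.21
This sign pattern matches Blue.

Blue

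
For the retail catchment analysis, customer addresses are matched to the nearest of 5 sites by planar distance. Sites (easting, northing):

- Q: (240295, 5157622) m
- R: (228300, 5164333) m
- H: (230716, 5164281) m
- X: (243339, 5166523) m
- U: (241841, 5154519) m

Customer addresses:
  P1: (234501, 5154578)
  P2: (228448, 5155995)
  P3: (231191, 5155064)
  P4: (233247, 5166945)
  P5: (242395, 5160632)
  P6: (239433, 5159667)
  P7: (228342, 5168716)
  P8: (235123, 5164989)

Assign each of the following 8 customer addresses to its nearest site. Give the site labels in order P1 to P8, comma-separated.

Q, R, H, H, Q, Q, R, H

P1 → Q (d²=42836372.00)
P2 → R (d²=69544148.00)
P3 → H (d²=85178714.00)
P4 → H (d²=13502857.00)
P5 → Q (d²=13470100.00)
P6 → Q (d²=4925069.00)
P7 → R (d²=19212453.00)
P8 → H (d²=19922913.00)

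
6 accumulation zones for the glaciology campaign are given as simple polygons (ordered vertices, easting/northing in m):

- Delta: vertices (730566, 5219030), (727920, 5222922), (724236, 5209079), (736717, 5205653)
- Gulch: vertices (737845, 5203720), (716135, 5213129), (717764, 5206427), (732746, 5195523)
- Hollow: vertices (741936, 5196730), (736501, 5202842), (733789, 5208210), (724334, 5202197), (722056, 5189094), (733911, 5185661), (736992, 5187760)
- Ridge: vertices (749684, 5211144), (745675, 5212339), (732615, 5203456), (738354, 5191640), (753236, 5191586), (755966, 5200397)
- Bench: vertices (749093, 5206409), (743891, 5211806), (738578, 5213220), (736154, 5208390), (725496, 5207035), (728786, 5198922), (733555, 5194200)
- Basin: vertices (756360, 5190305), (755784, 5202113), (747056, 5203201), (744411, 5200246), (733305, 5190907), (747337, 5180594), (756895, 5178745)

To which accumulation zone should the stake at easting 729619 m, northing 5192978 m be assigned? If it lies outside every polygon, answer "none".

Cast a ray rightward from (729619, 5192978). For each polygon, the edges (by vertex number in listed order) whose endpoints lie on opposite sides of northing = 5192978, where each meets that height, and whether that is right or left of the point:
Delta: no edge straddles that height → 0 crossings.
Gulch: no edge straddles that height → 0 crossings.
Hollow: 4–5 at easting≈722731.2 (left), 7–1 at easting≈739868.0 (right) → 1 crossing.
Ridge: 3–4 at easting≈737704.1 (right), 5–6 at easting≈753667.3 (right) → 2 crossings.
Bench: no edge straddles that height → 0 crossings.
Basin: 1–2 at easting≈756229.6 (right), 4–5 at easting≈735767.8 (right) → 2 crossings.
Only Hollow has an odd count, so the point is inside Hollow.

Hollow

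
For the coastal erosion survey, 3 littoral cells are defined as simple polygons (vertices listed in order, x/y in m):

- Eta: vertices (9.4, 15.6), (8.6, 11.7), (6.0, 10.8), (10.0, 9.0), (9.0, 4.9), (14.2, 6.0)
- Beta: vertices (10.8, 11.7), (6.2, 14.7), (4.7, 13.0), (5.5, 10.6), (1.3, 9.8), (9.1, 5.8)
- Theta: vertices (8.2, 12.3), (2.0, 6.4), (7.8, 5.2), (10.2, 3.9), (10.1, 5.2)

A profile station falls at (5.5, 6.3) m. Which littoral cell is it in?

Cast a ray rightward from (5.5, 6.3). For each polygon, the edges (by vertex number in listed order) whose endpoints lie on opposite sides of y = 6.3, where each meets that height, and whether that is right or left of the point:
Eta: 4–5 at x≈9.34 (right), 6–1 at x≈14.05 (right) → 2 crossings.
Beta: 5–6 at x≈8.12 (right), 6–1 at x≈9.24 (right) → 2 crossings.
Theta: 2–3 at x≈2.48 (left), 5–1 at x≈9.81 (right) → 1 crossing.
Only Theta has an odd count, so the point is inside Theta.

Theta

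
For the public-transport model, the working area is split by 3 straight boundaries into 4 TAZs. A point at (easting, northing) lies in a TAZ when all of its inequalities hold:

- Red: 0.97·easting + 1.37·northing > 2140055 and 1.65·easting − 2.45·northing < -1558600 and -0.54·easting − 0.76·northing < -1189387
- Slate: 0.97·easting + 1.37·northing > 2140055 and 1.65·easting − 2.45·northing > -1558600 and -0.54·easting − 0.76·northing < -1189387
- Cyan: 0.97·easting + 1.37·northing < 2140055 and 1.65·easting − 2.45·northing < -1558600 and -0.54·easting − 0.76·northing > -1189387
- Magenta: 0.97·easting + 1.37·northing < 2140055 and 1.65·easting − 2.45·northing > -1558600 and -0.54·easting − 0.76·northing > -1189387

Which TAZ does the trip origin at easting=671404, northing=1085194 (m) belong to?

Magenta

0.97·671404 + 1.37·1085194 = 2137977.660, which is < 2140055
1.65·671404 − 2.45·1085194 = -1550908.700, which is > -1558600
-0.54·671404 − 0.76·1085194 = -1187305.600, which is > -1189387
This sign pattern matches Magenta.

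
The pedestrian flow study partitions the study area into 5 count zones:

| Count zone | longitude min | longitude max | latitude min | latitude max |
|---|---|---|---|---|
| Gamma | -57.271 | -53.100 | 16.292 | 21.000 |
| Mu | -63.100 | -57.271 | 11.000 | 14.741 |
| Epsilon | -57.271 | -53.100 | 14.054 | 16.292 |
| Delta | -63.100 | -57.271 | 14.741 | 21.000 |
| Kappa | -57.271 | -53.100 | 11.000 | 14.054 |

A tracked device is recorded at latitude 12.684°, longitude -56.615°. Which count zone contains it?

Kappa

The point has longitude = -56.615 and latitude = 12.684.
Only Kappa satisfies -57.271 ≤ longitude ≤ -53.100 and 11.000 ≤ latitude ≤ 14.054.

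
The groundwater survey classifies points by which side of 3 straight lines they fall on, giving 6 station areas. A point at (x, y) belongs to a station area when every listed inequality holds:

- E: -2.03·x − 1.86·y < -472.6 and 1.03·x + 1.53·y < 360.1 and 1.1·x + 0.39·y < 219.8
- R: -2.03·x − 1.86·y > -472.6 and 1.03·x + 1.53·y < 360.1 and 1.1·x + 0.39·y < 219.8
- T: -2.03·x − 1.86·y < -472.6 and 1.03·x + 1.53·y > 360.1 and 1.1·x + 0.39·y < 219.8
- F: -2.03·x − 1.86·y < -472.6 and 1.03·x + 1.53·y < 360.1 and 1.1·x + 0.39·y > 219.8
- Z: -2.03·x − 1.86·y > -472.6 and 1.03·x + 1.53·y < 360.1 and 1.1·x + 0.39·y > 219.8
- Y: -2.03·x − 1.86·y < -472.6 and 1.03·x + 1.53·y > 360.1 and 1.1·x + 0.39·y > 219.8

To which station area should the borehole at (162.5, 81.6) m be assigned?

-2.03·162.5 − 1.86·81.6 = -481.651, which is < -472.6
1.03·162.5 + 1.53·81.6 = 292.223, which is < 360.1
1.1·162.5 + 0.39·81.6 = 210.574, which is < 219.8
This sign pattern matches E.

E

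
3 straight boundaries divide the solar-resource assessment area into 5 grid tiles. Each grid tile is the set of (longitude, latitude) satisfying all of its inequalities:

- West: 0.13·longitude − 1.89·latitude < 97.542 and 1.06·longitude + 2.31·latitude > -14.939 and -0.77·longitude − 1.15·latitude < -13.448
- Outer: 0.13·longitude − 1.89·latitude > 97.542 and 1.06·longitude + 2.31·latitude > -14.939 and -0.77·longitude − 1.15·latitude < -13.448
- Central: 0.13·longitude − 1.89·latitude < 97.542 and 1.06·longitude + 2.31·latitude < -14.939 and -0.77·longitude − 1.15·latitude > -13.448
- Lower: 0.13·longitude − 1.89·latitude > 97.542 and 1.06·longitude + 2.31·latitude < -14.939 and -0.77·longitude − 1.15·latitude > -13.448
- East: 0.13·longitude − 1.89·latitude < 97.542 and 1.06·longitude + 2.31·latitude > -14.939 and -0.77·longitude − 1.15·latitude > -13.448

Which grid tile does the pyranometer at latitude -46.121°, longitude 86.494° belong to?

0.13·86.494 − 1.89·-46.121 = 98.413, which is > 97.542
1.06·86.494 + 2.31·-46.121 = -14.856, which is > -14.939
-0.77·86.494 − 1.15·-46.121 = -13.561, which is < -13.448
This sign pattern matches Outer.

Outer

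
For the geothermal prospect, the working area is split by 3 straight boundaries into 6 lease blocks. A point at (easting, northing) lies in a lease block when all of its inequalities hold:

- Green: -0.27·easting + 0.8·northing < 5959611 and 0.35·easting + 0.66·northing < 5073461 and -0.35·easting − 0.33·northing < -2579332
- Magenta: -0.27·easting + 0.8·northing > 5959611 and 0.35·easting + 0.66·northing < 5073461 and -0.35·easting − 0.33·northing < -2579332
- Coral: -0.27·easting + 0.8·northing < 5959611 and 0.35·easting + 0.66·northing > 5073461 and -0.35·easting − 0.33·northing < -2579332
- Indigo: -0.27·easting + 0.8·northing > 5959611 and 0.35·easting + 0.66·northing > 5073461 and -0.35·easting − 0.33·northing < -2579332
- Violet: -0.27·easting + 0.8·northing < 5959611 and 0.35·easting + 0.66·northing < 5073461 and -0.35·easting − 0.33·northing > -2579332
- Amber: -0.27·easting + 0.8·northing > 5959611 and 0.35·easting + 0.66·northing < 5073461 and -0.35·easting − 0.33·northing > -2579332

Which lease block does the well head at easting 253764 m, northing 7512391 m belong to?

Violet

-0.27·253764 + 0.8·7512391 = 5941396.520, which is < 5959611
0.35·253764 + 0.66·7512391 = 5046995.460, which is < 5073461
-0.35·253764 − 0.33·7512391 = -2567906.430, which is > -2579332
This sign pattern matches Violet.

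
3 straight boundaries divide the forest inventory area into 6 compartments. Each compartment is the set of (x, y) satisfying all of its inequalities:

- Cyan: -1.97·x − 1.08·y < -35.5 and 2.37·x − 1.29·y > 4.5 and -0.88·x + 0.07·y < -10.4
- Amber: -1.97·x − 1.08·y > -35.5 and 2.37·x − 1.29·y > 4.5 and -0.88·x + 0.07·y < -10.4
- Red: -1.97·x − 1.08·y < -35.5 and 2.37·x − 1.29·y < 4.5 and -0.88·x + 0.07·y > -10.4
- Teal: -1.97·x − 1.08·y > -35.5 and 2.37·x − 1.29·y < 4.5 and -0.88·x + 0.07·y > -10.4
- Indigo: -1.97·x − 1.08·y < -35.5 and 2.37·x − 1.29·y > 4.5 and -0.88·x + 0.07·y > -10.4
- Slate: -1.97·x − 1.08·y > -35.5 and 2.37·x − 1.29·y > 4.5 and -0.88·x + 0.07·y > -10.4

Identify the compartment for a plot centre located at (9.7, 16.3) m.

-1.97·9.7 − 1.08·16.3 = -36.713, which is < -35.5
2.37·9.7 − 1.29·16.3 = 1.962, which is < 4.5
-0.88·9.7 + 0.07·16.3 = -7.395, which is > -10.4
This sign pattern matches Red.

Red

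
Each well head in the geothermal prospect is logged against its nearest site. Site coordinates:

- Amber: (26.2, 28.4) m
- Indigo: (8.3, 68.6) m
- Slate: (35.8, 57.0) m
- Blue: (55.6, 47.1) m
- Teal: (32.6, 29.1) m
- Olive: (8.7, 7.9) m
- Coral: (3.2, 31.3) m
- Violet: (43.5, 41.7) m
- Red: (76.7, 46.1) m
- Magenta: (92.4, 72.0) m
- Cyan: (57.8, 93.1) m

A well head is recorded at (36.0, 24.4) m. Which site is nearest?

Squared distances to each site:
Amber: 112.040; Indigo: 2720.930; Slate: 1062.800; Blue: 899.450; Teal: 33.650; Olive: 1017.540; Coral: 1123.450; Violet: 355.540; Red: 2127.380; Magenta: 5446.720; Cyan: 5194.930.
Minimum at Teal.

Teal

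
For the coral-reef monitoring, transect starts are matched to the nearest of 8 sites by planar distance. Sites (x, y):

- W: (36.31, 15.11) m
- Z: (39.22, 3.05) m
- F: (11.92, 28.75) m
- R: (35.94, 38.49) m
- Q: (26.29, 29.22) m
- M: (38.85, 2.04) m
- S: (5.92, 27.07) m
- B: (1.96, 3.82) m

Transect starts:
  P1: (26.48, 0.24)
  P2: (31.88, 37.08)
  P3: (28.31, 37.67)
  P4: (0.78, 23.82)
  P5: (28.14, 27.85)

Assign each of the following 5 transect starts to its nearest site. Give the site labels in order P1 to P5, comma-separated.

P1 → M (d²=156.26)
P2 → R (d²=18.47)
P3 → R (d²=58.89)
P4 → S (d²=36.98)
P5 → Q (d²=5.30)

M, R, R, S, Q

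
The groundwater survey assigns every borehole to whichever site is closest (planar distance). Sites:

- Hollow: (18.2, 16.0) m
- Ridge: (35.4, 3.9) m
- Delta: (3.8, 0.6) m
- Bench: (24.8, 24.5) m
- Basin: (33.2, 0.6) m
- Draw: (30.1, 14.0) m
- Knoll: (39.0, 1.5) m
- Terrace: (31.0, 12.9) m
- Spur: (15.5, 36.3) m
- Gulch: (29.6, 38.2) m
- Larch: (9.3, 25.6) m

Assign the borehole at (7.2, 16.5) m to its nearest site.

Larch

Squared distances to each site:
Hollow: 121.250; Ridge: 954.000; Delta: 264.370; Bench: 373.760; Basin: 928.810; Draw: 530.660; Knoll: 1236.240; Terrace: 579.400; Spur: 460.930; Gulch: 972.650; Larch: 87.220.
Minimum at Larch.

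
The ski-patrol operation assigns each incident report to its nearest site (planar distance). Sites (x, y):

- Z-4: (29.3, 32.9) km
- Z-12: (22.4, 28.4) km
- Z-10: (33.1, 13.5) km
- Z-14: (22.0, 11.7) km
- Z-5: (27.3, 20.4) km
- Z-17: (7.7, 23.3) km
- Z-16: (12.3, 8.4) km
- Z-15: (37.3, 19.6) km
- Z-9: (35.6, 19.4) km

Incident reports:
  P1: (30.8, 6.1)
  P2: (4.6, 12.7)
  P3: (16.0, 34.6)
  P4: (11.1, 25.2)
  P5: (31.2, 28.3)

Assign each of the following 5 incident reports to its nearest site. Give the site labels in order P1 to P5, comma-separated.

P1 → Z-10 (d²=60.05)
P2 → Z-16 (d²=77.78)
P3 → Z-12 (d²=79.40)
P4 → Z-17 (d²=15.17)
P5 → Z-4 (d²=24.77)

Z-10, Z-16, Z-12, Z-17, Z-4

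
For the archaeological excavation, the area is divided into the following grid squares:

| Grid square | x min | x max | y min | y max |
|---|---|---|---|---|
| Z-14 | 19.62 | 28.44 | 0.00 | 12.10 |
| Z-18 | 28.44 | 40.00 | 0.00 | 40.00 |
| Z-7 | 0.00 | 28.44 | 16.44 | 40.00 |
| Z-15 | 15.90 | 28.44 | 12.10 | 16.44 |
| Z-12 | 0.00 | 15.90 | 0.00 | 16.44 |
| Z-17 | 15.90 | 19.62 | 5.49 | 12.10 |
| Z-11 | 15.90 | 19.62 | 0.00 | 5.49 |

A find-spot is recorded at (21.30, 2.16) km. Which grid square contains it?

The point has x = 21.30 and y = 2.16.
Only Z-14 satisfies 19.62 ≤ x ≤ 28.44 and 0.00 ≤ y ≤ 12.10.

Z-14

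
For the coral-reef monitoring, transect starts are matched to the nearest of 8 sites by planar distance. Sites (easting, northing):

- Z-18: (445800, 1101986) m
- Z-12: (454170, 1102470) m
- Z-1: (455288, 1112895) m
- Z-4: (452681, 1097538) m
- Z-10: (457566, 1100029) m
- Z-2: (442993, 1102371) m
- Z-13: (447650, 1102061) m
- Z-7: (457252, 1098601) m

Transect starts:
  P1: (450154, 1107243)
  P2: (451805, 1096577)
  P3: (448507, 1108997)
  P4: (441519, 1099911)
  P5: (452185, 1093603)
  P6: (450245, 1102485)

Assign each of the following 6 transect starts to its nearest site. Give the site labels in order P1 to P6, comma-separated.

P1 → Z-13 (d²=33123140.00)
P2 → Z-4 (d²=1690897.00)
P3 → Z-13 (d²=48842545.00)
P4 → Z-2 (d²=8224276.00)
P5 → Z-4 (d²=15730241.00)
P6 → Z-13 (d²=6913801.00)

Z-13, Z-4, Z-13, Z-2, Z-4, Z-13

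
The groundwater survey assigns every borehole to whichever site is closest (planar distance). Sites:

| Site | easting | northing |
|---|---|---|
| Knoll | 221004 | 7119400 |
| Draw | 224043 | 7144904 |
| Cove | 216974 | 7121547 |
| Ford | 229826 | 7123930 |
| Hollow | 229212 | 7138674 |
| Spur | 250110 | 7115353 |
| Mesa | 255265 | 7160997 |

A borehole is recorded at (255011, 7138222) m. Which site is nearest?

Squared distances to each site:
Knoll: 1510743733.000; Draw: 1003666148.000; Cove: 1724868994.000; Ford: 838545489.000; Hollow: 665792705.000; Spur: 547010962.000; Mesa: 518765141.000.
Minimum at Mesa.

Mesa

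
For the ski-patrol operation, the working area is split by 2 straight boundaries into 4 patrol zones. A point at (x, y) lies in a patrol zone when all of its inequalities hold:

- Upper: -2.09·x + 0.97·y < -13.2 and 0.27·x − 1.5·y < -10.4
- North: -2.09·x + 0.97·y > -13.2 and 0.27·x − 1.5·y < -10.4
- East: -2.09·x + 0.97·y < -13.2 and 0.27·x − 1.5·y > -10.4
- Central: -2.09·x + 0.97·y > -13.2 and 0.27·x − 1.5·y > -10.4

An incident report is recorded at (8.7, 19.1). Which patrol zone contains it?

-2.09·8.7 + 0.97·19.1 = 0.344, which is > -13.2
0.27·8.7 − 1.5·19.1 = -26.301, which is < -10.4
This sign pattern matches North.

North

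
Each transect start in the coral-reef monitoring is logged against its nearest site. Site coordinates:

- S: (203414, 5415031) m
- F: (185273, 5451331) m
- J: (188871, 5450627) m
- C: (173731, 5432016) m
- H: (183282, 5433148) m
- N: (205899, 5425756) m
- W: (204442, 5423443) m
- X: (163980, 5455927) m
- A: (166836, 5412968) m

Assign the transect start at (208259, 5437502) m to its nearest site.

Squared distances to each site:
S: 528419866.000; F: 719597437.000; J: 548160169.000; C: 1222278980.000; H: 642807845.000; N: 143538116.000; W: 212224970.000; X: 2300110466.000; A: 2317782085.000.
Minimum at N.

N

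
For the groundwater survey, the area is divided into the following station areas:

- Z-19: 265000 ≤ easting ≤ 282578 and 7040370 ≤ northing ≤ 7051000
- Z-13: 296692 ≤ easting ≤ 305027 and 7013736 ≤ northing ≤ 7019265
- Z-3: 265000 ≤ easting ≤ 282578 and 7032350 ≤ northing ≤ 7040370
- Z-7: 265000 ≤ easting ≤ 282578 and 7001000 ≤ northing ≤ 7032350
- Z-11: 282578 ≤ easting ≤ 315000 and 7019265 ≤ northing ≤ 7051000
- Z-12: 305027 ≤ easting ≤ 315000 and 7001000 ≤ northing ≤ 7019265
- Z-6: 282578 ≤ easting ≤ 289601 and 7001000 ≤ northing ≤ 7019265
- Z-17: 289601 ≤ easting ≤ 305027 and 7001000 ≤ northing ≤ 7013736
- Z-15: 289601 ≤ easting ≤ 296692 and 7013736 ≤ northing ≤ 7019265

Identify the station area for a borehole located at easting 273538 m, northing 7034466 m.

Z-3

The point has easting = 273538 and northing = 7034466.
Only Z-3 satisfies 265000 ≤ easting ≤ 282578 and 7032350 ≤ northing ≤ 7040370.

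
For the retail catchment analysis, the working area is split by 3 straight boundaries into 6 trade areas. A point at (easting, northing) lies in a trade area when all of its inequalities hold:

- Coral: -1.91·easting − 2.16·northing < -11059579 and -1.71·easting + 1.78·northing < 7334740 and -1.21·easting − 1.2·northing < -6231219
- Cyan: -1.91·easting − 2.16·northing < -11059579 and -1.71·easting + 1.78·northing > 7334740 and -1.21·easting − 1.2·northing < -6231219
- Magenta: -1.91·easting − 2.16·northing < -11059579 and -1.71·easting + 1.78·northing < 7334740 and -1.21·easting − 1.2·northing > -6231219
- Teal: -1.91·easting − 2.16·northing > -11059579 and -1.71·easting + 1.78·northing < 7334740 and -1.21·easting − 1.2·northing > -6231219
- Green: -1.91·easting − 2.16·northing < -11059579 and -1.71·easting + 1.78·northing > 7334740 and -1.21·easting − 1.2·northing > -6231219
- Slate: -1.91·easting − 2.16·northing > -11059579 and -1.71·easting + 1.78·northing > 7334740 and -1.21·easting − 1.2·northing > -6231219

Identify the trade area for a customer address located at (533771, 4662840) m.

Cyan

-1.91·533771 − 2.16·4662840 = -11091237.010, which is < -11059579
-1.71·533771 + 1.78·4662840 = 7387106.790, which is > 7334740
-1.21·533771 − 1.2·4662840 = -6241270.910, which is < -6231219
This sign pattern matches Cyan.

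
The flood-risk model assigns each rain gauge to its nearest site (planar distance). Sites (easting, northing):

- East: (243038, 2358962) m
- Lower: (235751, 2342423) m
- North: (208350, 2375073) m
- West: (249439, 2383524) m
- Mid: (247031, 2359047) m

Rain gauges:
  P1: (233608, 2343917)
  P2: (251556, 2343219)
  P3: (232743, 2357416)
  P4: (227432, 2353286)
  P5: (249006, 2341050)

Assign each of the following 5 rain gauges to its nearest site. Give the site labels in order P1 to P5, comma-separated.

P1 → Lower (d²=6824485.00)
P2 → Lower (d²=250431641.00)
P3 → East (d²=108377141.00)
P4 → Lower (d²=187210530.00)
P5 → Lower (d²=177580154.00)

Lower, Lower, East, Lower, Lower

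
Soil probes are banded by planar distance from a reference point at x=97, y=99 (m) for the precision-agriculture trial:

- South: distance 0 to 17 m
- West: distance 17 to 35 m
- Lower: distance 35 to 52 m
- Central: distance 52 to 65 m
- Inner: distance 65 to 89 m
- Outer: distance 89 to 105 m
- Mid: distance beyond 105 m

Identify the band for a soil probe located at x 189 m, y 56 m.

Distance = √((189−97)² + (56−99)²) = √(8464.000 + 1849.000) = 101.553 m.
89 ≤ 101.553 < 105 → Outer.

Outer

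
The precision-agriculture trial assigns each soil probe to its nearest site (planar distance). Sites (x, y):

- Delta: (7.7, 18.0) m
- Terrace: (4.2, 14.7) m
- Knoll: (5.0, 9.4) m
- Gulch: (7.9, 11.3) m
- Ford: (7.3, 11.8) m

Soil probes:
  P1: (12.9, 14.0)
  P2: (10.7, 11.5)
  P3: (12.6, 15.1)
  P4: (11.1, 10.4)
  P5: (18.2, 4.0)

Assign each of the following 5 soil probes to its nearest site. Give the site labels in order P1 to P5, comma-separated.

Gulch, Gulch, Delta, Gulch, Gulch

P1 → Gulch (d²=32.29)
P2 → Gulch (d²=7.88)
P3 → Delta (d²=32.42)
P4 → Gulch (d²=11.05)
P5 → Gulch (d²=159.38)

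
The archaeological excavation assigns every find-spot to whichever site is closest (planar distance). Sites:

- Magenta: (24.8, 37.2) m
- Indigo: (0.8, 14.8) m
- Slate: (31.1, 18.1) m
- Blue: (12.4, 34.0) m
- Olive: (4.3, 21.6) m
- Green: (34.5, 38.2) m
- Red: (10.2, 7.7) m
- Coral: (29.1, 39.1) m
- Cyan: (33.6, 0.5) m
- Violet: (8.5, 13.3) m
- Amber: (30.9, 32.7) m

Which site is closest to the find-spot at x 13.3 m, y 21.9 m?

Squared distances to each site:
Magenta: 366.340; Indigo: 206.660; Slate: 331.280; Blue: 147.220; Olive: 81.090; Green: 715.130; Red: 211.250; Coral: 545.480; Cyan: 870.050; Violet: 97.000; Amber: 426.400.
Minimum at Olive.

Olive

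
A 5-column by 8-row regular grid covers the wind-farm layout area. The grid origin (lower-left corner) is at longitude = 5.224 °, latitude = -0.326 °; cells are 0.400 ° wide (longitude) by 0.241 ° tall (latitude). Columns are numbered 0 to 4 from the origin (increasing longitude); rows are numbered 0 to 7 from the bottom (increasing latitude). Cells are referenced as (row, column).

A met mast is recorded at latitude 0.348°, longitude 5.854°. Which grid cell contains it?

(2, 1)

Column index: ⌊(5.854 − 5.224) / 0.400⌋ = ⌊1.575⌋ = 1
Row offset from origin: ⌊(0.348 − -0.326) / 0.241⌋ = ⌊2.797⌋ = 2 → row 2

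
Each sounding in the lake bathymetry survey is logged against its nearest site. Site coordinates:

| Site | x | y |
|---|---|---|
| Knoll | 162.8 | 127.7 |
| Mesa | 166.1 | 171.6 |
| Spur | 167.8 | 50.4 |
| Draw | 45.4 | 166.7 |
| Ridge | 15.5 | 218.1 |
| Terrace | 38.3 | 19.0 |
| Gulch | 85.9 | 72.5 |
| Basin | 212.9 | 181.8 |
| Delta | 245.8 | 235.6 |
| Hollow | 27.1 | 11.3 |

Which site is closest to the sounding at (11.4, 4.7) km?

Hollow

Squared distances to each site:
Knoll: 38050.960; Mesa: 51787.700; Spur: 26549.450; Draw: 27400.000; Ridge: 45556.370; Terrace: 928.100; Gulch: 10147.090; Basin: 71966.660; Delta: 108258.170; Hollow: 290.050.
Minimum at Hollow.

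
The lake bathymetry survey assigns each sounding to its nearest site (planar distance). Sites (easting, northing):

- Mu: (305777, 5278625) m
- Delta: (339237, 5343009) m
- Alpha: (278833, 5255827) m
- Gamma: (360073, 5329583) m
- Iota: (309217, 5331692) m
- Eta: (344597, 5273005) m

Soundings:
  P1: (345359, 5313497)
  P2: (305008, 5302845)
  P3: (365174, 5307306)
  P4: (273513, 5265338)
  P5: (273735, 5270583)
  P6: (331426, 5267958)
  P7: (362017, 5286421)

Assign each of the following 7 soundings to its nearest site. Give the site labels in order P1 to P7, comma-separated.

P1 → Gamma (d²=475261192.00)
P2 → Mu (d²=587199761.00)
P3 → Gamma (d²=522284930.00)
P4 → Alpha (d²=118761521.00)
P5 → Alpha (d²=243729140.00)
P6 → Eta (d²=198947450.00)
P7 → Eta (d²=483445456.00)

Gamma, Mu, Gamma, Alpha, Alpha, Eta, Eta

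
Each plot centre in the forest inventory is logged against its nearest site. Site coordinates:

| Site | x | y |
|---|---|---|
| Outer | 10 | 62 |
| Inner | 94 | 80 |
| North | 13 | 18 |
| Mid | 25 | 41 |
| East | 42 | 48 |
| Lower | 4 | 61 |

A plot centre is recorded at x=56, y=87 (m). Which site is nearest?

Squared distances to each site:
Outer: 2741.000; Inner: 1493.000; North: 6610.000; Mid: 3077.000; East: 1717.000; Lower: 3380.000.
Minimum at Inner.

Inner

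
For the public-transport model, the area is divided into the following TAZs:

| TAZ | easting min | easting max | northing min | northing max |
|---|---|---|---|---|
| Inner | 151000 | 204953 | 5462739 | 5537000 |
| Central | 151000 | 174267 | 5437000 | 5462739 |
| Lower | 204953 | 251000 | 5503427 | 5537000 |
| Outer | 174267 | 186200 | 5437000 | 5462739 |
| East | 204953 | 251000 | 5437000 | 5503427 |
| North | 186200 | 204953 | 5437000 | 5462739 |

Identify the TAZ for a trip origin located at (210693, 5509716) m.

The point has easting = 210693 and northing = 5509716.
Only Lower satisfies 204953 ≤ easting ≤ 251000 and 5503427 ≤ northing ≤ 5537000.

Lower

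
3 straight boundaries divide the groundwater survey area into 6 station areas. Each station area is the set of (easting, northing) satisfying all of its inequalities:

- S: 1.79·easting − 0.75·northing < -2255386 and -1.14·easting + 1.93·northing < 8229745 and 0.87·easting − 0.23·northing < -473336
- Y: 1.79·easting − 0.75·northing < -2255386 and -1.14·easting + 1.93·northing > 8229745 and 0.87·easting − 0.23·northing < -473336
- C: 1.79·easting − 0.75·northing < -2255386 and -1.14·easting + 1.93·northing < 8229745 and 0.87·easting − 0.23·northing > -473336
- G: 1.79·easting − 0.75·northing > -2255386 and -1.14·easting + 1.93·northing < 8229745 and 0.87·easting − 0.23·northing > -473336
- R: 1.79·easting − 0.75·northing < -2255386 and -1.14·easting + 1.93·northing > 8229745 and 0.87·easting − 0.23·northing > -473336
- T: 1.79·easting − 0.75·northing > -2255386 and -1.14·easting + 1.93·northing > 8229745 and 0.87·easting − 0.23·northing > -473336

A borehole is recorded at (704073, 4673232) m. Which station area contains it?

G

1.79·704073 − 0.75·4673232 = -2244633.330, which is > -2255386
-1.14·704073 + 1.93·4673232 = 8216694.540, which is < 8229745
0.87·704073 − 0.23·4673232 = -462299.850, which is > -473336
This sign pattern matches G.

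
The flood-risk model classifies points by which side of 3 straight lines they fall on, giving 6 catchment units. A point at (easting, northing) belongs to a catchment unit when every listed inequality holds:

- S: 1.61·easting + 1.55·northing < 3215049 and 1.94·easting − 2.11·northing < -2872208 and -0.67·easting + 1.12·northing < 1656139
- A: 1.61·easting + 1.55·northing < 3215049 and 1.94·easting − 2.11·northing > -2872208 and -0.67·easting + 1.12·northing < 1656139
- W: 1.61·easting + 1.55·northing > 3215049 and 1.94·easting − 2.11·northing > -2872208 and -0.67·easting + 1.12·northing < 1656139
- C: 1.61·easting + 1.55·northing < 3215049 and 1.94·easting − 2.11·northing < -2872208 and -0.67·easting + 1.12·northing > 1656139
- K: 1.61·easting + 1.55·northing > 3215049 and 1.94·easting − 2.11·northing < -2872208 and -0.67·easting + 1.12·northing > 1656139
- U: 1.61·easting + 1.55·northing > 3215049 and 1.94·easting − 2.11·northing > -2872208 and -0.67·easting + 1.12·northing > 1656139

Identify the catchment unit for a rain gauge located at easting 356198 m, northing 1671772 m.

1.61·356198 + 1.55·1671772 = 3164725.380, which is < 3215049
1.94·356198 − 2.11·1671772 = -2836414.800, which is > -2872208
-0.67·356198 + 1.12·1671772 = 1633731.980, which is < 1656139
This sign pattern matches A.

A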